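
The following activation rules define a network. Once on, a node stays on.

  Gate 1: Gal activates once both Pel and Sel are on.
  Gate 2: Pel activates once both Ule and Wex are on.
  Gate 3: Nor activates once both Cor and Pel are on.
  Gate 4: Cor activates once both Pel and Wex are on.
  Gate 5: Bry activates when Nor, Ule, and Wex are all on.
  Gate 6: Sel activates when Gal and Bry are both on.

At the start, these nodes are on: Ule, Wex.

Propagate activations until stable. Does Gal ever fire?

Gal would need Pel and Sel (Gate 1), but Sel never turns on.

No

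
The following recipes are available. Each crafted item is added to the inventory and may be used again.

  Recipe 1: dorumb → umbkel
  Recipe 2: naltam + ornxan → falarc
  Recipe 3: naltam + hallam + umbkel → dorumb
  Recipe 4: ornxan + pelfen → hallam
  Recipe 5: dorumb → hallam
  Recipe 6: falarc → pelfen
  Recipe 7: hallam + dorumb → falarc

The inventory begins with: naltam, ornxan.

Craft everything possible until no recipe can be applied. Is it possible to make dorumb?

dorumb would need naltam, hallam, and umbkel (Recipe 3), but umbkel is never obtained.

No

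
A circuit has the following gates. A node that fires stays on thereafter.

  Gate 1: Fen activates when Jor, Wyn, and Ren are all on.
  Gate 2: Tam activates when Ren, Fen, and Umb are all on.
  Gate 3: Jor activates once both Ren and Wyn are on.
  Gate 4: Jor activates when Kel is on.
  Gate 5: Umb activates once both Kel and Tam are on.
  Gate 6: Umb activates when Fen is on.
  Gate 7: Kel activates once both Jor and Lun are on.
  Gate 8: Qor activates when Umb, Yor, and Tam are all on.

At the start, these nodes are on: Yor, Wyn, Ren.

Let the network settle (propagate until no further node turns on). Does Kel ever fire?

Kel would need Jor and Lun (Gate 7), but Lun never turns on.

No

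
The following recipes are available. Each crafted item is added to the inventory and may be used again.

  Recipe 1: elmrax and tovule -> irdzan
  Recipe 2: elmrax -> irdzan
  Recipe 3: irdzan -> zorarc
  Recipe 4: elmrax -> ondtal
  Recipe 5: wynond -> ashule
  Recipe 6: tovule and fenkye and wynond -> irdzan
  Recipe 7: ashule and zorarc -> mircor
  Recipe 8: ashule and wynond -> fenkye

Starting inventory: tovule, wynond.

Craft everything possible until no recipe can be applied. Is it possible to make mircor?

Yes

wynond -> ashule (Recipe 5).
Using Recipe 8, ashule and wynond make fenkye.
Using Recipe 6, tovule, fenkye, and wynond make irdzan.
irdzan -> zorarc (Recipe 3).
Using Recipe 7, ashule and zorarc make mircor.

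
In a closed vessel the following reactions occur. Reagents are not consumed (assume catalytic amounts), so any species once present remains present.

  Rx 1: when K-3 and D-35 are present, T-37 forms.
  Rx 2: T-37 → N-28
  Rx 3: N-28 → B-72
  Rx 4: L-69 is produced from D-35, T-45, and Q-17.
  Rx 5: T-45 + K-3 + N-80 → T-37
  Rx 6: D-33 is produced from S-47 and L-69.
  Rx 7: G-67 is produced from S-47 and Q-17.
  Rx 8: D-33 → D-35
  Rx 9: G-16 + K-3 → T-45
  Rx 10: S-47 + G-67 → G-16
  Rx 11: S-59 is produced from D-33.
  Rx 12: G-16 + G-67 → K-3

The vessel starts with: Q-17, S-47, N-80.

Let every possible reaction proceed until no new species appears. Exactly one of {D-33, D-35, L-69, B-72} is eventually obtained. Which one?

B-72

S-47 and Q-17 present → G-67 forms (Rx 7).
S-47 and G-67 present → G-16 forms (Rx 10).
G-16 and G-67 present → K-3 forms (Rx 12).
G-16 and K-3 present → T-45 forms (Rx 9).
T-45, K-3, and N-80 present → T-37 forms (Rx 5).
T-37 present → N-28 forms (Rx 2).
N-28 present → B-72 forms (Rx 3).
D-35 would need D-33 (Rx 8), but D-33 never forms. L-69 would need D-35, T-45, and Q-17 (Rx 4), but D-35 never forms. D-33 would need S-47 and L-69 (Rx 6), but L-69 never forms.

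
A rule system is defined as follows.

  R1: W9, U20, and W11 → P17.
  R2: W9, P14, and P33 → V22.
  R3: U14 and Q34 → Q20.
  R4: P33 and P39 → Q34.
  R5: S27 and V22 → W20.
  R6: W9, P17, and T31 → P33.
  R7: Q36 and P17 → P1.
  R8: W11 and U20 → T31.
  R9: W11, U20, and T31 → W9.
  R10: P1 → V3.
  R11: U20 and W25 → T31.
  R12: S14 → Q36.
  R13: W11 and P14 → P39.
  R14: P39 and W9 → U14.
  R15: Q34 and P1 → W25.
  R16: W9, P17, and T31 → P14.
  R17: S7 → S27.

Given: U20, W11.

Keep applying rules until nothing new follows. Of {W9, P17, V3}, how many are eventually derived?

From W11 and U20, R8 gives T31.
W11, U20, and T31 hold, so W9 follows (R9).
W9, U20, and W11 hold, so P17 follows (R1).
W9: reached.
P17: reached.
V3 would need P1 (R10), but P1 is never established.
Reached: W9 and P17 — 2 of the 3.

2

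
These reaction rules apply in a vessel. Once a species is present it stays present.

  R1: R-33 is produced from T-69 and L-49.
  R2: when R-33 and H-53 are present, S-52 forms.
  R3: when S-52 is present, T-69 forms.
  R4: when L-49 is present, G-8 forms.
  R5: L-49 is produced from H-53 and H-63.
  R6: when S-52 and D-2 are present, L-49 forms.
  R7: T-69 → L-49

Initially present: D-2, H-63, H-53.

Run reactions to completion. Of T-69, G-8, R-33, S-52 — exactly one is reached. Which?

G-8

H-53 and H-63 present → L-49 forms (R5).
L-49 present → G-8 forms (R4).
R-33 would need T-69 and L-49 (R1), but T-69 never forms. S-52 would need R-33 and H-53 (R2), but R-33 never forms. T-69 would need S-52 (R3), but S-52 never forms.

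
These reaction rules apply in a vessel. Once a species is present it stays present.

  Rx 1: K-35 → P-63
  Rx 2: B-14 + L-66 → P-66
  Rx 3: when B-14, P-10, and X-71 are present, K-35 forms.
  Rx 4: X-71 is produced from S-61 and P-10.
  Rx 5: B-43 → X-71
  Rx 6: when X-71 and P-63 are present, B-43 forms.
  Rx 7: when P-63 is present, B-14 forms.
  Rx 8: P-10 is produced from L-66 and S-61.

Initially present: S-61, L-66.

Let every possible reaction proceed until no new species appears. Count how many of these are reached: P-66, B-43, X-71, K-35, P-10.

2

L-66 and S-61 present → P-10 forms (Rx 8).
S-61 and P-10 present → X-71 forms (Rx 4).
P-66 would need B-14 and L-66 (Rx 2), but B-14 never forms.
B-43 would need X-71 and P-63 (Rx 6), but P-63 never forms.
X-71: reached.
K-35 would need B-14, P-10, and X-71 (Rx 3), but B-14 never forms.
P-10: reached.
Reached: X-71 and P-10 — 2 of the 5.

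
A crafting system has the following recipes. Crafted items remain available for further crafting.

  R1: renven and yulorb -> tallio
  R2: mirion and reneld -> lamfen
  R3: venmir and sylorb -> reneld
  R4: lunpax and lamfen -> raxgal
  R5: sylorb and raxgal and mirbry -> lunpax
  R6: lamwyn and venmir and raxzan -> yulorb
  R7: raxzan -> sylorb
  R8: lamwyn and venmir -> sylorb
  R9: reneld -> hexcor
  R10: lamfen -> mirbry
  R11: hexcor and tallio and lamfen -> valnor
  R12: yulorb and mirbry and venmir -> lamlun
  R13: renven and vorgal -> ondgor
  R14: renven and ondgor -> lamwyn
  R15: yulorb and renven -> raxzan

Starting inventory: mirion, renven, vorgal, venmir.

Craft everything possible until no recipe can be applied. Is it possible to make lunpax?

lunpax would need sylorb, raxgal, and mirbry (R5), but raxgal is never obtained.

No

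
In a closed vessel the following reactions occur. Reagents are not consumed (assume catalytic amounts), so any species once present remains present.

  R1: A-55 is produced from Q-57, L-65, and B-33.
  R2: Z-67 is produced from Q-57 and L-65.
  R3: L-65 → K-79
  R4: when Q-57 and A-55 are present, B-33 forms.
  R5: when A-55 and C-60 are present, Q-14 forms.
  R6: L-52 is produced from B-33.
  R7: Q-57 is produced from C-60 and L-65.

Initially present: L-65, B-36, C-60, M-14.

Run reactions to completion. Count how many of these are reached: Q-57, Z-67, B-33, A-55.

2

C-60 and L-65 present → Q-57 forms (R7).
Q-57 and L-65 present → Z-67 forms (R2).
Q-57: reached.
Z-67: reached.
B-33 would need Q-57 and A-55 (R4), but A-55 never forms.
A-55 would need Q-57, L-65, and B-33 (R1), but B-33 never forms.
Reached: Q-57 and Z-67 — 2 of the 4.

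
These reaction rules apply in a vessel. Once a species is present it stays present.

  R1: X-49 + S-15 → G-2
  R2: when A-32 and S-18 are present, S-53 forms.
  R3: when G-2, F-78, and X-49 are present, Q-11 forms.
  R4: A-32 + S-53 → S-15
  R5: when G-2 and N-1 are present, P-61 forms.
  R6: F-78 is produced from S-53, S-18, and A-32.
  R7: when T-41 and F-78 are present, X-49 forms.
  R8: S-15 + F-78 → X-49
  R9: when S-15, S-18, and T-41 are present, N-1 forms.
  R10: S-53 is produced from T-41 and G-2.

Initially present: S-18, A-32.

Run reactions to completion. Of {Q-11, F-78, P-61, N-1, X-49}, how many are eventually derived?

3

A-32 and S-18 present → S-53 forms (R2).
S-53, S-18, and A-32 present → F-78 forms (R6).
A-32 and S-53 present → S-15 forms (R4).
S-15 and F-78 present → X-49 forms (R8).
X-49 and S-15 present → G-2 forms (R1).
G-2, F-78, and X-49 present → Q-11 forms (R3).
Q-11: reached.
F-78: reached.
P-61 would need G-2 and N-1 (R5), but N-1 never forms.
N-1 would need S-15, S-18, and T-41 (R9), but T-41 never forms.
X-49: reached.
Reached: Q-11, F-78, and X-49 — 3 of the 5.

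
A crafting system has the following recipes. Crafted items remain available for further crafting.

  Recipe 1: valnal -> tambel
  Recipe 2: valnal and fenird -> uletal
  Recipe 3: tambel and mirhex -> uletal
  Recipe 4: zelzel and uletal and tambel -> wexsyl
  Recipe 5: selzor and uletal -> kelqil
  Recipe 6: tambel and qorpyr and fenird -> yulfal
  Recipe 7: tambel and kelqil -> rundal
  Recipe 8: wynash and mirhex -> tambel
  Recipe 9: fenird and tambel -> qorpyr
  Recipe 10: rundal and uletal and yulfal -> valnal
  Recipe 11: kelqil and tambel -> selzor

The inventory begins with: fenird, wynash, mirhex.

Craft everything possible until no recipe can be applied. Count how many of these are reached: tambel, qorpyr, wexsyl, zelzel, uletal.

3

wynash and mirhex -> tambel (Recipe 8).
Using Recipe 9, fenird and tambel make qorpyr.
Using Recipe 3, tambel and mirhex make uletal.
tambel: reached.
qorpyr: reached.
wexsyl would need zelzel, uletal, and tambel (Recipe 4), but zelzel is never obtained.
No rule produces zelzel, and it is not given.
uletal: reached.
Reached: tambel, qorpyr, and uletal — 3 of the 5.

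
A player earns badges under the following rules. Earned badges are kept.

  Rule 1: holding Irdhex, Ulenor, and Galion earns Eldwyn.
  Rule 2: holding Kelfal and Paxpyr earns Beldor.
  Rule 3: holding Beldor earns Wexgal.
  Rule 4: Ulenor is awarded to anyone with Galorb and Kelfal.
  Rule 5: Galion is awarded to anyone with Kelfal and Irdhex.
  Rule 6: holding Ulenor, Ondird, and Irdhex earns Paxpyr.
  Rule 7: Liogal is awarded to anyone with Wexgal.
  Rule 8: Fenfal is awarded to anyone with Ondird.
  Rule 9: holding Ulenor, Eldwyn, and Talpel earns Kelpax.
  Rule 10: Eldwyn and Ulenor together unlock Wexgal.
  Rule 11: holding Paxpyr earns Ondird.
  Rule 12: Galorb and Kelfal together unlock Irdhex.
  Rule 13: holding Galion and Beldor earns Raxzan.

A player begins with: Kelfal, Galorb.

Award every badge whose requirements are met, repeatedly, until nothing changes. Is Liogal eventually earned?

Yes

With Galorb and Kelfal, Irdhex is earned (Rule 12).
With Galorb and Kelfal, Ulenor is earned (Rule 4).
With Kelfal and Irdhex, Galion is earned (Rule 5).
With Irdhex, Ulenor, and Galion, Eldwyn is earned (Rule 1).
With Eldwyn and Ulenor, Wexgal is earned (Rule 10).
With Wexgal, Liogal is earned (Rule 7).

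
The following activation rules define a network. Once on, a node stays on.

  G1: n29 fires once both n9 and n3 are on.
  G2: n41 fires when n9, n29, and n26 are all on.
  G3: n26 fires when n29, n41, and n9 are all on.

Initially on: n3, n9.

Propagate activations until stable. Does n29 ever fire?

n9 and n3 are on, so n29 fires (G1).

Yes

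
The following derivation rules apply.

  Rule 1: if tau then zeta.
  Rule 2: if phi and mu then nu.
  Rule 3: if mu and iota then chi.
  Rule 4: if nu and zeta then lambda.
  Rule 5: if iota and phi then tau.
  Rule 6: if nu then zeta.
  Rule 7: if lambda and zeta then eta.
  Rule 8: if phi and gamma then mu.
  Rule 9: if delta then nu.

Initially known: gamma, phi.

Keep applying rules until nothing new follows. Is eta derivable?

Yes

From phi and gamma, Rule 8 gives mu.
phi and mu hold, so nu follows (Rule 2).
nu holds, so zeta follows (Rule 6).
From nu and zeta, Rule 4 gives lambda.
From lambda and zeta, Rule 7 gives eta.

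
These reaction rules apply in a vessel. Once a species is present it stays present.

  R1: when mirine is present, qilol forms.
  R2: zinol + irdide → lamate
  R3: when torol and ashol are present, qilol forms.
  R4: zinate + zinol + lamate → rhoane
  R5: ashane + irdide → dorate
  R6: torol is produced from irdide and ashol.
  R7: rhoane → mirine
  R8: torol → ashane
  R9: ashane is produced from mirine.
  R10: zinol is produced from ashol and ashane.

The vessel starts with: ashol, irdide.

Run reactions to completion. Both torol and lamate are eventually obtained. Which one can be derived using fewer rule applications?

torol: irdide and ashol present → torol forms (R6). [1 rule application]
lamate: irdide and ashol present → torol forms (R6). torol present → ashane forms (R8). ashol and ashane present → zinol forms (R10). zinol and irdide present → lamate forms (R2). [4 rule applications]
torol needs fewer.

torol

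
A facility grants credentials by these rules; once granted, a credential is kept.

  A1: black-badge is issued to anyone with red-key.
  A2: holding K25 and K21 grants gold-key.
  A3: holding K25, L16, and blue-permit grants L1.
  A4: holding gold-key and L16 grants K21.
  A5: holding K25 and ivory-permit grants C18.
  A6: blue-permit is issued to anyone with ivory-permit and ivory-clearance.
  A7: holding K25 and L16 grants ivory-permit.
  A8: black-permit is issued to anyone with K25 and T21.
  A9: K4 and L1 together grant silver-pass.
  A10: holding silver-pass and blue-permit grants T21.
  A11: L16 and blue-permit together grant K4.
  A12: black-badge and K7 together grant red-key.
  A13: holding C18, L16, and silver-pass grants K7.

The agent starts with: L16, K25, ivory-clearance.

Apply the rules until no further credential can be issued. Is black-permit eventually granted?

Yes

Holding K25 and L16 grants ivory-permit (A7).
Holding ivory-permit and ivory-clearance grants blue-permit (A6).
Holding L16 and blue-permit grants K4 (A11).
Holding K25, L16, and blue-permit grants L1 (A3).
Holding K4 and L1 grants silver-pass (A9).
Holding silver-pass and blue-permit grants T21 (A10).
Holding K25 and T21 grants black-permit (A8).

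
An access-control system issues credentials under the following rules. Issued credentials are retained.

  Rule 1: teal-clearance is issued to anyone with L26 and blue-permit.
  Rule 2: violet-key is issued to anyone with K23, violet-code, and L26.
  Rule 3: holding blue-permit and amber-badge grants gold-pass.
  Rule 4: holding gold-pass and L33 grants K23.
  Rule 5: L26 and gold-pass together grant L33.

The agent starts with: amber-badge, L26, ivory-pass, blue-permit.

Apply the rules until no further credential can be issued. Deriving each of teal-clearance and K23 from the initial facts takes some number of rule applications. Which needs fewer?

teal-clearance: Holding L26 and blue-permit grants teal-clearance (Rule 1). [1 rule application]
K23: Holding blue-permit and amber-badge grants gold-pass (Rule 3). Holding L26 and gold-pass grants L33 (Rule 5). Holding gold-pass and L33 grants K23 (Rule 4). [3 rule applications]
teal-clearance needs fewer.

teal-clearance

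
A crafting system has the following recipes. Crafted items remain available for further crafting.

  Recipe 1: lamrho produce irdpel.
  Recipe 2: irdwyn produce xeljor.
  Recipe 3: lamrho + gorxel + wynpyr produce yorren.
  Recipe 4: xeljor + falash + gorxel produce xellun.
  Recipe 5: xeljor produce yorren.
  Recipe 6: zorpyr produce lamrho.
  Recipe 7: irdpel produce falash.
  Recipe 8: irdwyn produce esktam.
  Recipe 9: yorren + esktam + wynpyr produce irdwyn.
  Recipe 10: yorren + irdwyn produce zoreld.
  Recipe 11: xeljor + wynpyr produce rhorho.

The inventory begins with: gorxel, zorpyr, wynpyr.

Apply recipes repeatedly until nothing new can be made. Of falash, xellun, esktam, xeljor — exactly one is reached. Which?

zorpyr → lamrho (Recipe 6).
lamrho → irdpel (Recipe 1).
Using Recipe 7, irdpel makes falash.
xeljor would need irdwyn (Recipe 2), but irdwyn is never obtained. xellun would need xeljor, falash, and gorxel (Recipe 4), but xeljor is never obtained. esktam would need irdwyn (Recipe 8), but irdwyn is never obtained.

falash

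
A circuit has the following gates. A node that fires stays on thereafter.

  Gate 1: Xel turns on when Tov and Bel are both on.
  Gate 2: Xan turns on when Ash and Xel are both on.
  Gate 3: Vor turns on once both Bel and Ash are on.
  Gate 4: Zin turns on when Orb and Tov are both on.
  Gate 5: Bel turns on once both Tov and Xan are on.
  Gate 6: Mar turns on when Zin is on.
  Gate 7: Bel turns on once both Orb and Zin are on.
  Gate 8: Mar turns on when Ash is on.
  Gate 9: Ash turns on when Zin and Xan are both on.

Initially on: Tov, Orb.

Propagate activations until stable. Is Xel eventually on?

Gate 4: Orb and Tov on → Zin on.
Gate 7: Orb and Zin on → Bel on.
Gate 1: Tov and Bel on → Xel on.

Yes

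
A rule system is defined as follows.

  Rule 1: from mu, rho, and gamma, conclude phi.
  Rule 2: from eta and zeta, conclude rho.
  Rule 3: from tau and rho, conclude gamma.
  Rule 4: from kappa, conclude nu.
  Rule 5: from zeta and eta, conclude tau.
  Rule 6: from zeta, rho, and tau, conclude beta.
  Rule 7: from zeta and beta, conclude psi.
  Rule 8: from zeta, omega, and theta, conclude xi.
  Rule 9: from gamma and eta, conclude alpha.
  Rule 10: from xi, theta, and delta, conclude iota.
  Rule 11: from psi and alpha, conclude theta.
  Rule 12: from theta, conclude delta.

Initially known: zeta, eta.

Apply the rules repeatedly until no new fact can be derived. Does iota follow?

iota would need xi, theta, and delta (Rule 10), but xi is never established.

No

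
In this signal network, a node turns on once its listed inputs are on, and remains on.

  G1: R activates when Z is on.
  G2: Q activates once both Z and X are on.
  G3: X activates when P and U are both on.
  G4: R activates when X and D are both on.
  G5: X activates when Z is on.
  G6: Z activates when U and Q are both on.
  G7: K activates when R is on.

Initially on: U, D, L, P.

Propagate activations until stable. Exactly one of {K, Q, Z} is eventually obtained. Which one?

K

G3: P and U on → X on.
X and D are on, so R activates (G4).
R is on, so K activates (G7).
Z would need U and Q (G6), but Q never turns on. Q would need Z and X (G2), but Z never turns on.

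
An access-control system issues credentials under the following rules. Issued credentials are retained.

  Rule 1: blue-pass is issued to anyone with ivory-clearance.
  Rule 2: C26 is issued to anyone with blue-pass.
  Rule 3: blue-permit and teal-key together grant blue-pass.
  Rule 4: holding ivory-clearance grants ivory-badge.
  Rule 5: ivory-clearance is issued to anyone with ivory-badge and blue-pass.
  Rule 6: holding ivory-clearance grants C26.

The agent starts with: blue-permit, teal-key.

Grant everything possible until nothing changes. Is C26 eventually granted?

Holding blue-permit and teal-key grants blue-pass (Rule 3).
Holding blue-pass grants C26 (Rule 2).

Yes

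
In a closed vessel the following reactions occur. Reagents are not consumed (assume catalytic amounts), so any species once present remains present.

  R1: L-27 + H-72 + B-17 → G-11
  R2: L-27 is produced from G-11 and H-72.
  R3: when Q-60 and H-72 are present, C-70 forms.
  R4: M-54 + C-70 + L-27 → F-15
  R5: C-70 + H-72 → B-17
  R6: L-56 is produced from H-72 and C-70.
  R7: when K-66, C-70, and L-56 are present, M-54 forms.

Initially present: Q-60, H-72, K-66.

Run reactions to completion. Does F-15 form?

F-15 would need M-54, C-70, and L-27 (R4), but L-27 never forms.

No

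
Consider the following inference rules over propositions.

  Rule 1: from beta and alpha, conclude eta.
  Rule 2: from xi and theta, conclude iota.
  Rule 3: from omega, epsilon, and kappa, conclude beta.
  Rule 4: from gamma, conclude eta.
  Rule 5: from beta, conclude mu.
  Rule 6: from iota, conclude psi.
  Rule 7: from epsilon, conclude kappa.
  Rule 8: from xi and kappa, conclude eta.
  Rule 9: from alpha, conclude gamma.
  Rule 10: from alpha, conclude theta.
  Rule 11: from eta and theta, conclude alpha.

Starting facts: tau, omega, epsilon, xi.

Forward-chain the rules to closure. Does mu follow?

Yes

epsilon holds, so kappa follows (Rule 7).
omega, epsilon, and kappa hold, so beta follows (Rule 3).
beta holds, so mu follows (Rule 5).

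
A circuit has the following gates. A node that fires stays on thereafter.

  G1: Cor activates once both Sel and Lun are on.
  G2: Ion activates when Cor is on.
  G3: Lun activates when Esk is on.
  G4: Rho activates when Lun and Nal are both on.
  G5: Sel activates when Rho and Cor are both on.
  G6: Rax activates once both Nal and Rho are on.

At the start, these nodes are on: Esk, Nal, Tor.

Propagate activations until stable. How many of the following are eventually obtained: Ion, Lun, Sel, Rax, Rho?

Esk is on, so Lun activates (G3).
Lun and Nal are on, so Rho activates (G4).
G6: Nal and Rho on → Rax on.
Ion would need Cor (G2), but Cor never turns on.
Lun: reached.
Sel would need Rho and Cor (G5), but Cor never turns on.
Rax: reached.
Rho: reached.
Reached: Lun, Rax, and Rho — 3 of the 5.

3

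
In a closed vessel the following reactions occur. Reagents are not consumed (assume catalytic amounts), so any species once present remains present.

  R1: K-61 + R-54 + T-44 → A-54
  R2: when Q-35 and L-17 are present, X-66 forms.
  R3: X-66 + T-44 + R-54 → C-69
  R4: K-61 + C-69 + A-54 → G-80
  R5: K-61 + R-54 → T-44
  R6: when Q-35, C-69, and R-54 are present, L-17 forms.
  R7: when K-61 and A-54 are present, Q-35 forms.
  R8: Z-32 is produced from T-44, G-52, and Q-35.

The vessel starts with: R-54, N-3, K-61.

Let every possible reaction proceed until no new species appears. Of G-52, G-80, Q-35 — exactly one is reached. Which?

Q-35

K-61 and R-54 present → T-44 forms (R5).
K-61, R-54, and T-44 present → A-54 forms (R1).
K-61 and A-54 present → Q-35 forms (R7).
G-80 would need K-61, C-69, and A-54 (R4), but C-69 never forms. No rule produces G-52, and it is not given.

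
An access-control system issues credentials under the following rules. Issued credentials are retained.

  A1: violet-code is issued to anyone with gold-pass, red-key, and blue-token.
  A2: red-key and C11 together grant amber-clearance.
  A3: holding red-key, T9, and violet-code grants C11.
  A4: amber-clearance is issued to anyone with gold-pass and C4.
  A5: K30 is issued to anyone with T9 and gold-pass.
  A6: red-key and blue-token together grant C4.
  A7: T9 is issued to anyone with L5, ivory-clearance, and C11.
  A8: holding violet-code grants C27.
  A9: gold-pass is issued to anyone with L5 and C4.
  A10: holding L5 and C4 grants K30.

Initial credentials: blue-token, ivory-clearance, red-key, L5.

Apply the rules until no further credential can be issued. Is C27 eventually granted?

Holding red-key and blue-token grants C4 (A6).
Holding L5 and C4 grants gold-pass (A9).
Holding gold-pass, red-key, and blue-token grants violet-code (A1).
Holding violet-code grants C27 (A8).

Yes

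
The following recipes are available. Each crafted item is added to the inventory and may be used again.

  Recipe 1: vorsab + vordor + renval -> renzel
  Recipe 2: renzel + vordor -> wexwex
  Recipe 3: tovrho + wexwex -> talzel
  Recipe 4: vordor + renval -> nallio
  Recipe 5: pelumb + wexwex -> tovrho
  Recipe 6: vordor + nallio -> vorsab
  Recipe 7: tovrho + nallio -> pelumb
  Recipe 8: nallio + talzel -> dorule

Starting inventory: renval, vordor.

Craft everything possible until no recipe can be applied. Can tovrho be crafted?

No

tovrho would need pelumb and wexwex (Recipe 5), but pelumb is never obtained.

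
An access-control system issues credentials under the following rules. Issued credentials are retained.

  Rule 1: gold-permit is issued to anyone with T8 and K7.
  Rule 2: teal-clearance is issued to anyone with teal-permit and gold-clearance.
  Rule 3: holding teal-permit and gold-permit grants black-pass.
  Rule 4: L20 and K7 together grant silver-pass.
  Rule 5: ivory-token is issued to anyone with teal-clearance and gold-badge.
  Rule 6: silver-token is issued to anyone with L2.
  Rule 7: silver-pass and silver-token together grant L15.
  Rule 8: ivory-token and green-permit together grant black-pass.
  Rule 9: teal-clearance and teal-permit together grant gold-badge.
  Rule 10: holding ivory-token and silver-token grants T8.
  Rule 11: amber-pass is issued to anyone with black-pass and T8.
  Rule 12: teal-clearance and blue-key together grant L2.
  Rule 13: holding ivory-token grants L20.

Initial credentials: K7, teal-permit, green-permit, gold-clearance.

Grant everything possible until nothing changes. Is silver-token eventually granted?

No

silver-token would need L2 (Rule 6), but L2 is never granted.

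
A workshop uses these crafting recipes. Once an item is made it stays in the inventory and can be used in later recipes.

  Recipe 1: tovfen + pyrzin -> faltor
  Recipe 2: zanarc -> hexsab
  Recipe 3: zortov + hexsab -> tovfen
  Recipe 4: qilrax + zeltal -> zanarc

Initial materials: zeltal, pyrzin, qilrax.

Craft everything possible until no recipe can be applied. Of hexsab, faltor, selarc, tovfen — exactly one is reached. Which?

hexsab

qilrax + zeltal -> zanarc (Recipe 4).
zanarc -> hexsab (Recipe 2).
tovfen would need zortov and hexsab (Recipe 3), but zortov is never obtained. faltor would need tovfen and pyrzin (Recipe 1), but tovfen is never obtained. No rule produces selarc, and it is not given.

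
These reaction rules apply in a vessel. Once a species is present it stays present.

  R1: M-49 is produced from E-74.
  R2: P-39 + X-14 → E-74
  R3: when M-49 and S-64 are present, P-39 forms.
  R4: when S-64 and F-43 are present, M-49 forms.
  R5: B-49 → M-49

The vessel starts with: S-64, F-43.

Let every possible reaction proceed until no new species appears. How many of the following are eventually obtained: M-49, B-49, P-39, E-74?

2

S-64 and F-43 present → M-49 forms (R4).
M-49 and S-64 present → P-39 forms (R3).
M-49: reached.
No rule produces B-49, and it is not given.
P-39: reached.
E-74 would need P-39 and X-14 (R2), but X-14 never forms.
Reached: M-49 and P-39 — 2 of the 4.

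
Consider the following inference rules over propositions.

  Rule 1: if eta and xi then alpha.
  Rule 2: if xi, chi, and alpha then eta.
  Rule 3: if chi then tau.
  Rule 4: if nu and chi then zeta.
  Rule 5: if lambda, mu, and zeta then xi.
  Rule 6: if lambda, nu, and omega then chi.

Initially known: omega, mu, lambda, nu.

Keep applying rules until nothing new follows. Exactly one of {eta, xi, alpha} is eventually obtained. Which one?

From lambda, nu, and omega, Rule 6 gives chi.
nu and chi hold, so zeta follows (Rule 4).
lambda, mu, and zeta hold, so xi follows (Rule 5).
eta would need xi, chi, and alpha (Rule 2), but alpha is never established. alpha would need eta and xi (Rule 1), but eta is never established.

xi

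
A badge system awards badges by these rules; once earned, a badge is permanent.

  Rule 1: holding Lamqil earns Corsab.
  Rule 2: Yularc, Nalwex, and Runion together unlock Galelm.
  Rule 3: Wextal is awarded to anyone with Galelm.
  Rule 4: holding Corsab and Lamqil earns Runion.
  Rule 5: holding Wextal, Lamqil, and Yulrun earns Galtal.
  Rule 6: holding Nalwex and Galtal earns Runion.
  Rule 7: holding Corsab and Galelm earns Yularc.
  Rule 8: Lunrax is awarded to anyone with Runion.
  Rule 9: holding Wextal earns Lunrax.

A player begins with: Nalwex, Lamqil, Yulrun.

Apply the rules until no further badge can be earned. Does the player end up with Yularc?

Yularc would need Corsab and Galelm (Rule 7), but Galelm is never earned.

No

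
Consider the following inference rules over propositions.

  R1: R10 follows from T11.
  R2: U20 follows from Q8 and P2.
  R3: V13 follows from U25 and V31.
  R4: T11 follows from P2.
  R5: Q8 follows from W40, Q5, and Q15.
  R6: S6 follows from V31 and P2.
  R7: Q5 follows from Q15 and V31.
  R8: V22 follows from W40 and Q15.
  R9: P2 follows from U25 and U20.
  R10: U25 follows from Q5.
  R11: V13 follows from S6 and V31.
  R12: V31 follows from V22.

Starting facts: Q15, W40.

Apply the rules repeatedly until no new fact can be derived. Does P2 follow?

No

P2 would need U25 and U20 (R9), but U20 is never established.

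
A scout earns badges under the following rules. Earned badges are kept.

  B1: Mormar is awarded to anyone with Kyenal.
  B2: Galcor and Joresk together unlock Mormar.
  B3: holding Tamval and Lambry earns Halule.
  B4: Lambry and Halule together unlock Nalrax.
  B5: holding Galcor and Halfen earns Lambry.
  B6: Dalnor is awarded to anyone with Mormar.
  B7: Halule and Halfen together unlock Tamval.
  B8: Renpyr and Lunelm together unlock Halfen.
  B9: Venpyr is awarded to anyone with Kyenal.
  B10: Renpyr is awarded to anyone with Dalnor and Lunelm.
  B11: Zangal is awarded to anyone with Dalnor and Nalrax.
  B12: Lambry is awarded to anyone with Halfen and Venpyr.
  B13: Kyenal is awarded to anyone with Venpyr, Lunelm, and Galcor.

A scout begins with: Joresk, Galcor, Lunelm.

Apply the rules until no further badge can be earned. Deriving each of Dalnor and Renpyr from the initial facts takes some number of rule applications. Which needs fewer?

Dalnor

Dalnor: With Galcor and Joresk, Mormar is earned (B2). With Mormar, Dalnor is earned (B6). [2 rule applications]
Renpyr: With Galcor and Joresk, Mormar is earned (B2). With Mormar, Dalnor is earned (B6). With Dalnor and Lunelm, Renpyr is earned (B10). [3 rule applications]
Dalnor needs fewer.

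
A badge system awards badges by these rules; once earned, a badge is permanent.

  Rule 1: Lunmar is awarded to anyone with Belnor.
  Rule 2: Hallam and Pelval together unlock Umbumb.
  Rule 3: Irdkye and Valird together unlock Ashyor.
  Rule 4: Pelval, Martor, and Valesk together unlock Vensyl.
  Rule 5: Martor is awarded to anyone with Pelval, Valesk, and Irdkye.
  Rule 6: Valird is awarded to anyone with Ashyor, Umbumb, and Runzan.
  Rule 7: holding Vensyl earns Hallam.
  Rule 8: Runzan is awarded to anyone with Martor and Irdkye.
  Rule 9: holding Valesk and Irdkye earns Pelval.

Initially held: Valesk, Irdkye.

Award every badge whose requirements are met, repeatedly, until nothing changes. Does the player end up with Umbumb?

Yes

With Valesk and Irdkye, Pelval is earned (Rule 9).
With Pelval, Valesk, and Irdkye, Martor is earned (Rule 5).
With Pelval, Martor, and Valesk, Vensyl is earned (Rule 4).
With Vensyl, Hallam is earned (Rule 7).
With Hallam and Pelval, Umbumb is earned (Rule 2).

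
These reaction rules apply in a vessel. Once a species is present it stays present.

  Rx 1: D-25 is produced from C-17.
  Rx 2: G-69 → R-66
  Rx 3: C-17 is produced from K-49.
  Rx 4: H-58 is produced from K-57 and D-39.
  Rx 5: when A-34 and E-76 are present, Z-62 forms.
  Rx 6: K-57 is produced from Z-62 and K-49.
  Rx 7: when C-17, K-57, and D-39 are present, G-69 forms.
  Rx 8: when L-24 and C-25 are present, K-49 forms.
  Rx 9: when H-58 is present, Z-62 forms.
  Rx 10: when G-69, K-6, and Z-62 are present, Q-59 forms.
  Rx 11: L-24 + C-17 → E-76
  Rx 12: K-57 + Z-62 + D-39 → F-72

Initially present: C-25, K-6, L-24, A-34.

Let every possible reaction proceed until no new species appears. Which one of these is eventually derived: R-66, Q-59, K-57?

L-24 and C-25 present → K-49 forms (Rx 8).
K-49 present → C-17 forms (Rx 3).
L-24 and C-17 present → E-76 forms (Rx 11).
A-34 and E-76 present → Z-62 forms (Rx 5).
Z-62 and K-49 present → K-57 forms (Rx 6).
Q-59 would need G-69, K-6, and Z-62 (Rx 10), but G-69 never forms. R-66 would need G-69 (Rx 2), but G-69 never forms.

K-57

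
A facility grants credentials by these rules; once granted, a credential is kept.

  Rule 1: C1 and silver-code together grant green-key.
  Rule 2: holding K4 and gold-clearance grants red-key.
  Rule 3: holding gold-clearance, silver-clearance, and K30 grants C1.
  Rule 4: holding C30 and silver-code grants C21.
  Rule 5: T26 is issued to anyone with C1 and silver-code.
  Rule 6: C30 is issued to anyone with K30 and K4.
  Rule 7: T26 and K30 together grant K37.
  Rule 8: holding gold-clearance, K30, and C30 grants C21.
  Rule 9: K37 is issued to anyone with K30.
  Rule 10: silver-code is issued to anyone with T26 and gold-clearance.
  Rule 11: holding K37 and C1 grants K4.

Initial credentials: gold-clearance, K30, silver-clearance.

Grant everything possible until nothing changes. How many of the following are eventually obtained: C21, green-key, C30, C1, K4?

4

Holding gold-clearance, silver-clearance, and K30 grants C1 (Rule 3).
Holding K30 grants K37 (Rule 9).
Holding K37 and C1 grants K4 (Rule 11).
Holding K30 and K4 grants C30 (Rule 6).
Holding gold-clearance, K30, and C30 grants C21 (Rule 8).
C21: reached.
green-key would need C1 and silver-code (Rule 1), but silver-code is never granted.
C30: reached.
C1: reached.
K4: reached.
Reached: C21, C30, C1, and K4 — 4 of the 5.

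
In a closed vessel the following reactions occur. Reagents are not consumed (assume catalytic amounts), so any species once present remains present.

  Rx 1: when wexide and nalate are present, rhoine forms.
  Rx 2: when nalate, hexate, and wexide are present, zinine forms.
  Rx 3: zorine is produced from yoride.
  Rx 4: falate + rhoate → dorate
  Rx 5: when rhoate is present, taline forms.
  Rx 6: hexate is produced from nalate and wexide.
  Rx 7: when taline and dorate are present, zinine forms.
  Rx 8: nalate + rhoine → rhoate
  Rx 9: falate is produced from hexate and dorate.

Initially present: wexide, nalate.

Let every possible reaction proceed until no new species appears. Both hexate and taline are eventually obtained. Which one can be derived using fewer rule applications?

hexate: nalate and wexide present → hexate forms (Rx 6). [1 rule application]
taline: wexide and nalate present → rhoine forms (Rx 1). nalate and rhoine present → rhoate forms (Rx 8). rhoate present → taline forms (Rx 5). [3 rule applications]
hexate needs fewer.

hexate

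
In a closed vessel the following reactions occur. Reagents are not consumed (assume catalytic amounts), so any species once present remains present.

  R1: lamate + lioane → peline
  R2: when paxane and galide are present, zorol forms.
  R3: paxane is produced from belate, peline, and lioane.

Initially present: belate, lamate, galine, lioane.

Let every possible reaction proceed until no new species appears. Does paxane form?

Yes

lamate and lioane present → peline forms (R1).
belate, peline, and lioane present → paxane forms (R3).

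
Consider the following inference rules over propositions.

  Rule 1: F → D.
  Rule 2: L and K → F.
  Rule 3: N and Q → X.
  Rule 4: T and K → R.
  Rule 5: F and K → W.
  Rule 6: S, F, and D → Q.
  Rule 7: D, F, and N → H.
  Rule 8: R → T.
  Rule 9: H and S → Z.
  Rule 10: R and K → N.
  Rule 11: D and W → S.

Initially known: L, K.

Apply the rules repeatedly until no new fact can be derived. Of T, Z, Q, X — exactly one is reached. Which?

Q

L and K hold, so F follows (Rule 2).
From F and K, Rule 5 gives W.
F holds, so D follows (Rule 1).
From D and W, Rule 11 gives S.
S, F, and D hold, so Q follows (Rule 6).
X would need N and Q (Rule 3), but N is never established. Z would need H and S (Rule 9), but H is never established. T would need R (Rule 8), but R is never established.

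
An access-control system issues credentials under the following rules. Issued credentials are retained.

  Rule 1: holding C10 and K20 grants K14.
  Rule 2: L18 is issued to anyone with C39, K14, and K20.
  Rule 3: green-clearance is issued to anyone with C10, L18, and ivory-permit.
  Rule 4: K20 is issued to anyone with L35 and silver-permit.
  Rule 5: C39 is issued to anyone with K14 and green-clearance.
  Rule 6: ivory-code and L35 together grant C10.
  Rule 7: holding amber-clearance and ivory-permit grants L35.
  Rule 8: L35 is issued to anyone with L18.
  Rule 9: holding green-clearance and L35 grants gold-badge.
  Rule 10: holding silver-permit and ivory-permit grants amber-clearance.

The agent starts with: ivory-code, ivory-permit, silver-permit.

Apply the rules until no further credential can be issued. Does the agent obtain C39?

C39 would need K14 and green-clearance (Rule 5), but green-clearance is never granted.

No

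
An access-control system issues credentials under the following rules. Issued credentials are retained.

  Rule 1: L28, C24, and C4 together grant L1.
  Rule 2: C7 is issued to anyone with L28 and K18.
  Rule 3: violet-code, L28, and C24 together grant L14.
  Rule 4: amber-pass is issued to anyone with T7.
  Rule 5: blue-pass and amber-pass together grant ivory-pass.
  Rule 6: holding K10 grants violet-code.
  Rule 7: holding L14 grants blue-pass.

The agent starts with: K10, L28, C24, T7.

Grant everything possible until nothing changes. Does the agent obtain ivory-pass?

Holding K10 grants violet-code (Rule 6).
Holding T7 grants amber-pass (Rule 4).
Holding violet-code, L28, and C24 grants L14 (Rule 3).
Holding L14 grants blue-pass (Rule 7).
Holding blue-pass and amber-pass grants ivory-pass (Rule 5).

Yes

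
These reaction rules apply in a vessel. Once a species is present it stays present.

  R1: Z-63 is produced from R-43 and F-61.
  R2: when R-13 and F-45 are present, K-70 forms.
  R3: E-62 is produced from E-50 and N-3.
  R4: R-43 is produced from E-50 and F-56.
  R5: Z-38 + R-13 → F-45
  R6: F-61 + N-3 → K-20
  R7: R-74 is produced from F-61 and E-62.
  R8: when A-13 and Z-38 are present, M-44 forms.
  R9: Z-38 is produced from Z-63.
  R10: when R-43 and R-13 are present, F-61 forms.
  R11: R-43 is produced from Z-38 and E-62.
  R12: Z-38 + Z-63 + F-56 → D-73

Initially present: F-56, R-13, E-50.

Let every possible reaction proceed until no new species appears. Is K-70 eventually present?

Yes

E-50 and F-56 present → R-43 forms (R4).
R-43 and R-13 present → F-61 forms (R10).
R-43 and F-61 present → Z-63 forms (R1).
Z-63 present → Z-38 forms (R9).
Z-38 and R-13 present → F-45 forms (R5).
R-13 and F-45 present → K-70 forms (R2).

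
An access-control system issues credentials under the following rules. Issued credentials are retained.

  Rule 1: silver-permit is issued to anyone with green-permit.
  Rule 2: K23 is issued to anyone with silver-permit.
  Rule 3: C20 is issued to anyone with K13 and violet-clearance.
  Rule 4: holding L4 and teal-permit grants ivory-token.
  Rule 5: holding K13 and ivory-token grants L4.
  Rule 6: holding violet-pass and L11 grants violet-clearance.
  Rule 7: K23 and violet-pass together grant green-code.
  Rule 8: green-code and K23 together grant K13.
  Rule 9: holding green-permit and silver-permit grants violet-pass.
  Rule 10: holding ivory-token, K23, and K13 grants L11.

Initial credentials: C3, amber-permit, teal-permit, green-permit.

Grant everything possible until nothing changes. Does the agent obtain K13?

Yes

Holding green-permit grants silver-permit (Rule 1).
Holding silver-permit grants K23 (Rule 2).
Holding green-permit and silver-permit grants violet-pass (Rule 9).
Holding K23 and violet-pass grants green-code (Rule 7).
Holding green-code and K23 grants K13 (Rule 8).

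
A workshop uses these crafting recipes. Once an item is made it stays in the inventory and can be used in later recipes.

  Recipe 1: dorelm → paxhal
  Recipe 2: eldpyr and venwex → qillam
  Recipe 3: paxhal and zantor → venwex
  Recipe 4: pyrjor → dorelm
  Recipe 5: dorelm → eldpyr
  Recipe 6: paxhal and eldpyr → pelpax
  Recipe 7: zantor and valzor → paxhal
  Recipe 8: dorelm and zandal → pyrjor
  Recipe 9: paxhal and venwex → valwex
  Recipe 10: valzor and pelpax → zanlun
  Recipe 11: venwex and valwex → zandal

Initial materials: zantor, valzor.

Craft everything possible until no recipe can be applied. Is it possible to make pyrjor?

pyrjor would need dorelm and zandal (Recipe 8), but dorelm is never obtained.

No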